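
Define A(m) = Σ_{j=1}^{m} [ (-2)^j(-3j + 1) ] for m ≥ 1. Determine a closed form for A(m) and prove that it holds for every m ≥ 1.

A(m) = (-2)^(m + 1)m

We claim A(m) = (-2)^(m + 1)m for all m ≥ 1.
Base step (m = 1): A(1) = 4, and the closed form gives 4. They agree.
For the inductive step, assume it holds for an arbitrary j ≥ 1, so A(j) = (-2)^(j + 1)j.
Then A(j+1) = A(j) + (2(-2)^j(3j + 2)) = ((-2)^(j + 1)j) + (2(-2)^j(3j + 2)).
Simplifying, A(j+1) = (-2)^(j + 2)(j + 1) = (-2)^((j+1) + 1)(j+1),
which is the closed form with m = j+1.
Hence, by induction on m, the claim holds for every m ≥ 1.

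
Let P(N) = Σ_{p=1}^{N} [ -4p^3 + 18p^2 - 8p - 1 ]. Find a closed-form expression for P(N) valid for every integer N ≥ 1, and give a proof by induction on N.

P(N) = -N(N^3 - 4N^2 - 4N + 2)

We claim P(N) = -N(N^3 - 4N^2 - 4N + 2) for all N ≥ 1.
Base case (N = 1): P(1) = 5, and the closed form gives 5. They agree.
Suppose the result is true for N = p, so P(p) = p(-p^3 + 4p^2 + 4p - 2).
Then P(p+1) = P(p) + (-4p^3 + 6p^2 + 16p + 5) = (p(-p^3 + 4p^2 + 4p - 2)) + (-4p^3 + 6p^2 + 16p + 5).
Simplifying, P(p+1) = -(p + 1)(p^3 - p^2 - 9p - 5) = -(p+1)((p+1)^3 - 4(p+1)^2 - 4(p+1) + 2),
which is the closed form with N = p+1.
By induction, the statement is established for all N ≥ 1.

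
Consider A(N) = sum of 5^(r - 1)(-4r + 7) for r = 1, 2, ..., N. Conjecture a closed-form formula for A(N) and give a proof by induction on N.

A(N) = 5^N(-N + 2) - 2

We claim A(N) = 5^N(-N + 2) - 2 for all N ≥ 1.
When N = 1: A(1) = 3, and the closed form gives 3. They agree.
Suppose the result is true for N = r, so A(r) = 5^r(-r + 2) - 2.
Then A(r+1) = A(r) + (5^r(-4r + 3)) = (5^r(-r + 2) - 2) + (5^r(-4r + 3)).
Simplifying, A(r+1) = -5^(r + 1)r + 5^(r + 1) - 2 = 5^(r+1)(-(r+1) + 2) - 2,
which is the closed form with N = r+1.
By induction, the statement is established for all N ≥ 1.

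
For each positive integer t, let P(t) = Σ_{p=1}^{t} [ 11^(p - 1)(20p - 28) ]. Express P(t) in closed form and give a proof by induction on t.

P(t) = 11^t(2t - 3) + 3

We claim P(t) = 11^t(2t - 3) + 3 for all t ≥ 1.
For the base case t = 1: P(1) = -8, and the closed form gives -8. They agree.
For the inductive step, assume it holds for an arbitrary p ≥ 1, so P(p) = 11^p(2p - 3) + 3.
Then P(p+1) = P(p) + (11^p(20p - 8)) = (11^p(2p - 3) + 3) + (11^p(20p - 8)).
Simplifying, P(p+1) = 22·11^p·p - 11·11^p + 3 = 11^(p+1)(2(p+1) - 3) + 3,
which is the closed form with t = p+1.
By induction, the statement is established for all t ≥ 1.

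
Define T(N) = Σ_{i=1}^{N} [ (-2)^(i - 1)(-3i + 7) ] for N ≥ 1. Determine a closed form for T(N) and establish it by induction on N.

We claim T(N) = (-2)^N(N - 2) + 2 for all N ≥ 1.
When N = 1: T(1) = 4, and the closed form gives 4. They agree.
For the inductive step, assume it holds for an arbitrary i ≥ 1, so T(i) = (-2)^i(i - 2) + 2.
Then T(i+1) = T(i) + ((-2)^i(-3i + 4)) = ((-2)^i(i - 2) + 2) + ((-2)^i(-3i + 4)).
Simplifying, T(i+1) = -2(-2)^i·i + 2(-2)^i + 2 = (-2)^(i+1)((i+1) - 2) + 2,
which is the closed form with N = i+1.
Hence, by induction on N, the claim holds for every N ≥ 1.

T(N) = (-2)^N(N - 2) + 2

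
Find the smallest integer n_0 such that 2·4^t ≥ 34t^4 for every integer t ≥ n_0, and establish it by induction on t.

At t = 8: 131072 < 139264, so the inequality fails and n_0 ≥ 9. We prove 2·4^t ≥ 34t^4 for all t ≥ 9.
Base case (t = 9): 2·4^t = 524288 and 34t^4 = 223074, so 524288 ≥ 223074.
Suppose the result is true for t = r, so 2·4^r ≥ 34r^4.
Then 2·4^(r + 1) = 4·(2·4^r) ≥ 4·(34r^4).
Also, for r ≥ 9 we have 4·(34r^4) ≥ 34(r+1)^4, since 4 ≥ (1 + 1/r)^4 for all r ≥ 9.
Combining, 2·4^(r + 1) ≥ 34(r+1)^4.
This completes the induction.
Hence the smallest such n_0 is 9.

n_0 = 9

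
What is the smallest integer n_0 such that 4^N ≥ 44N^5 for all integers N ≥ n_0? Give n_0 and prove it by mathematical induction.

At N = 11: 4194304 < 7086244, so the inequality fails and n_0 ≥ 12. We prove 4^N ≥ 44N^5 for all N ≥ 12.
For the base case N = 12: 4^N = 16777216 and 44N^5 = 10948608, so 16777216 ≥ 10948608.
Inductive step: suppose the statement holds for some k ≥ 12, so 4^k ≥ 44k^5.
Then 4^(k + 1) = 4·(4^k) ≥ 4·(44k^5).
Also, for k ≥ 12 we have 4·(44k^5) ≥ 44(k+1)^5, since 4 ≥ (1 + 1/k)^5 for all k ≥ 12.
Combining, 4^(k + 1) ≥ 44(k+1)^5.
This completes the induction.
Hence the smallest such n_0 is 12.

n_0 = 12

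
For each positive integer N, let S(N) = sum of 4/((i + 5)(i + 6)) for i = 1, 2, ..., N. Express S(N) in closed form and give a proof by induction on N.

S(N) = 2N/(3(N + 6))

We claim S(N) = 2N/(3(N + 6)) for all N ≥ 1.
For the base case N = 1: S(1) = 2/21, and the closed form gives 2/21. They agree.
Suppose the result is true for N = i, so S(i) = 2i/(3(i + 6)).
Then S(i+1) = S(i) + (4/((i + 6)(i + 7))) = (2i/(3(i + 6))) + (4/((i + 6)(i + 7))).
Simplifying, S(i+1) = 2(i + 1)/(3(i + 7)) = 2(i+1)/(3((i+1) + 6)),
which is the closed form with N = i+1.
This completes the induction.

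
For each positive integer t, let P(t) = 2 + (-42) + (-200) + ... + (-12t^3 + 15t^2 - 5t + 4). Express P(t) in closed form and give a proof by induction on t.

We claim P(t) = -t(3t^3 + t^2 - 2t - 4) for all t ≥ 1.
Base case (t = 1): P(1) = 2, and the closed form gives 2. They agree.
Inductive step: suppose the statement holds for some k ≥ 1, so P(k) = k(-3k^3 - k^2 + 2k + 4).
Then P(k+1) = P(k) + (-12k^3 - 21k^2 - 11k + 2) = (k(-3k^3 - k^2 + 2k + 4)) + (-12k^3 - 21k^2 - 11k + 2).
Simplifying, P(k+1) = -(k + 1)(3k^3 + 10k^2 + 9k - 2) = -(k+1)(3(k+1)^3 + (k+1)^2 - 2(k+1) - 4),
which is the closed form with t = k+1.
By the principle of mathematical induction, the result holds for all t ≥ 1.

P(t) = -t(3t^3 + t^2 - 2t - 4)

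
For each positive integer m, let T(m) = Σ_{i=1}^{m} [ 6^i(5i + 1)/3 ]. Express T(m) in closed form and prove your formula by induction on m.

We claim T(m) = 2·6^m·m for all m ≥ 1.
Base step (m = 1): T(1) = 12, and the closed form gives 12. They agree.
Inductive step: assume the claim holds for m = i, so T(i) = 2·6^i·i.
Then T(i+1) = T(i) + (6^i(10i + 12)) = (2·6^i·i) + (6^i(10i + 12)).
Simplifying, T(i+1) = 12·6^i(i + 1) = 2·6^(i+1)·(i+1),
which is the closed form with m = i+1.
By induction, the statement is established for all m ≥ 1.

T(m) = 2·6^m·m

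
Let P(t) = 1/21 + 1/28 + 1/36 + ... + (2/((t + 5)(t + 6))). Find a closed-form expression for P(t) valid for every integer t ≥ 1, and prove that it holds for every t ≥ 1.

We claim P(t) = t/(3(t + 6)) for all t ≥ 1.
Base step (t = 1): P(1) = 1/21, and the closed form gives 1/21. They agree.
Suppose the result is true for t = k, so P(k) = k/(3(k + 6)).
Then P(k+1) = P(k) + (2/((k + 6)(k + 7))) = (k/(3(k + 6))) + (2/((k + 6)(k + 7))).
Simplifying, P(k+1) = (k + 1)/(3(k + 7)) = (k+1)/(3((k+1) + 6)),
which is the closed form with t = k+1.
By the principle of mathematical induction, the result holds for all t ≥ 1.

P(t) = t/(3(t + 6))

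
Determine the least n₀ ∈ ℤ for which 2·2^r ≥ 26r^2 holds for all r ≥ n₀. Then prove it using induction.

At r = 10: 2048 < 2600, so the inequality fails and n₀ ≥ 11. We prove 2·2^r ≥ 26r^2 for all r ≥ 11.
For the base case r = 11: 2·2^r = 4096 and 26r^2 = 3146, so 4096 ≥ 3146.
Inductive step: suppose the statement holds for some m ≥ 11, so 2·2^m ≥ 26m^2.
Then 2·2^(m + 1) = 2·(2·2^m) ≥ 2·(26m^2).
Also, for m ≥ 11 we have 2·(26m^2) ≥ 26(m+1)^2, since 2 ≥ (1 + 1/m)^2 for all m ≥ 11.
Combining, 2·2^(m + 1) ≥ 26(m+1)^2.
By the principle of mathematical induction, the result holds for all r ≥ 11.
Hence the smallest such n₀ is 11.

n₀ = 11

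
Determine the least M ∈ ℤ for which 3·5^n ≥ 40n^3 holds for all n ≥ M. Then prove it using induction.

At n = 4: 1875 < 2560, so the inequality fails and M ≥ 5. We prove 3·5^n ≥ 40n^3 for all n ≥ 5.
Base case (n = 5): 3·5^n = 9375 and 40n^3 = 5000, so 9375 ≥ 5000.
For the inductive step, assume it holds for an arbitrary m ≥ 5, so 3·5^m ≥ 40m^3.
Then 3·5^(m + 1) = 5·(3·5^m) ≥ 5·(40m^3).
Also, for m ≥ 5 we have 5·(40m^3) ≥ 40(m+1)^3, since 5 ≥ (1 + 1/m)^3 for all m ≥ 5.
Combining, 3·5^(m + 1) ≥ 40(m+1)^3.
This completes the induction.
Hence the smallest such M is 5.

M = 5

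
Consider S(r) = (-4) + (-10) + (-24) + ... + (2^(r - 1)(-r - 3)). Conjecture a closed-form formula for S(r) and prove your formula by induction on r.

S(r) = -2^r(r + 2) + 2

We claim S(r) = -2^r(r + 2) + 2 for all r ≥ 1.
Base step (r = 1): S(1) = -4, and the closed form gives -4. They agree.
Inductive step: suppose the statement holds for some m ≥ 1, so S(m) = -2^m(m + 2) + 2.
Then S(m+1) = S(m) + (2^m(-m - 4)) = (-2^m(m + 2) + 2) + (2^m(-m - 4)).
Simplifying, S(m+1) = -2·2^m·m - 6·2^m + 2 = -2^(m+1)((m+1) + 2) + 2,
which is the closed form with r = m+1.
By the principle of mathematical induction, the result holds for all r ≥ 1.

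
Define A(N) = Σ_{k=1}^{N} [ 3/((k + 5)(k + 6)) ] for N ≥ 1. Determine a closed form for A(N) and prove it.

A(N) = N/(2(N + 6))

We claim A(N) = N/(2(N + 6)) for all N ≥ 1.
Base step (N = 1): A(1) = 1/14, and the closed form gives 1/14. They agree.
Inductive step: assume the claim holds for N = k, so A(k) = k/(2(k + 6)).
Then A(k+1) = A(k) + (3/((k + 6)(k + 7))) = (k/(2(k + 6))) + (3/((k + 6)(k + 7))).
Simplifying, A(k+1) = (k + 1)/(2(k + 7)) = (k+1)/(2((k+1) + 6)),
which is the closed form with N = k+1.
Hence, by induction on N, the claim holds for every N ≥ 1.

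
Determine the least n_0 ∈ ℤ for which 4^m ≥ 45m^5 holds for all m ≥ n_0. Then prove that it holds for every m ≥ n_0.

n_0 = 12

At m = 11: 4194304 < 7247295, so the inequality fails and n_0 ≥ 12. We prove 4^m ≥ 45m^5 for all m ≥ 12.
Base step (m = 12): 4^m = 16777216 and 45m^5 = 11197440, so 16777216 ≥ 11197440.
Inductive step: assume the claim holds for m = j, so 4^j ≥ 45j^5.
Then 4^(j + 1) = 4·(4^j) ≥ 4·(45j^5).
Also, for j ≥ 12 we have 4·(45j^5) ≥ 45(j+1)^5, since 4 ≥ (1 + 1/j)^5 for all j ≥ 12.
Combining, 4^(j + 1) ≥ 45(j+1)^5.
By induction, the statement is established for all m ≥ 12.
Hence the smallest such n_0 is 12.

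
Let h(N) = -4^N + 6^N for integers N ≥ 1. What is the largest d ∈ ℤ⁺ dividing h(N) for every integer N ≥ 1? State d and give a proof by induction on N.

d = 2

Computing the first values: h(1) = 2 and h(2) = 20; gcd(2, 20) = 2, so d ≤ 2.
We prove 2 | -4^N + 6^N for all N ≥ 1 by induction on N.
Base case (N = 1): h(1) = 2 = 2·(1), so 2 | h(1).
Inductive step: assume the claim holds for N = j, i.e. 2 | h(j). Then
6^{j+1} − 4^{j+1} = 6·6^j − 4·4^j = 6·(6^j − 4^j) + (2)·4^j. The first term is divisible by 2 by the inductive hypothesis, and the second term (2)·4^j is divisible by 2 since 2 | 2. Hence 2 | h(j+1).
By induction, the statement is established for all N ≥ 1.
Therefore the largest such d is 2.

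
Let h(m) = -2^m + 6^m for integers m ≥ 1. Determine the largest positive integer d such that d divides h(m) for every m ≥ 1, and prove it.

d = 4

Computing the first values: h(1) = 4 and h(2) = 32; gcd(4, 32) = 4, so d ≤ 4.
We prove 4 | -2^m + 6^m for all m ≥ 1 by induction on m.
For the base case m = 1: h(1) = 4 = 4·(1), so 4 | h(1).
For the inductive step, assume it holds for an arbitrary r ≥ 1, i.e. 4 | h(r). Then
6^{r+1} − 2^{r+1} = 6·6^r − 2·2^r = 6·(6^r − 2^r) + (4)·2^r. The first term is divisible by 4 by the inductive hypothesis, and the second term (4)·2^r is divisible by 4 since 4 | 4. Hence 4 | h(r+1).
Hence, by induction on m, the claim holds for every m ≥ 1.
Therefore the largest such d is 4.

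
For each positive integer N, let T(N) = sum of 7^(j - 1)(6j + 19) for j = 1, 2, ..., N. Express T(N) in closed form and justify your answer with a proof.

T(N) = 7^N(N + 3) - 3

We claim T(N) = 7^N(N + 3) - 3 for all N ≥ 1.
Base step (N = 1): T(1) = 25, and the closed form gives 25. They agree.
Inductive step: suppose the statement holds for some j ≥ 1, so T(j) = 7^j(j + 3) - 3.
Then T(j+1) = T(j) + (7^j(6j + 25)) = (7^j(j + 3) - 3) + (7^j(6j + 25)).
Simplifying, T(j+1) = 7·7^j·j + 28·7^j - 3 = 7^(j+1)((j+1) + 3) - 3,
which is the closed form with N = j+1.
By induction, the statement is established for all N ≥ 1.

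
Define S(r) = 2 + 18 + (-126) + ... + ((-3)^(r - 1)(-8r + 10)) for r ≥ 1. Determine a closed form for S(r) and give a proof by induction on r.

We claim S(r) = 2(-3)^r(r - 1) + 2 for all r ≥ 1.
Base step (r = 1): S(1) = 2, and the closed form gives 2. They agree.
For the inductive step, assume it holds for an arbitrary m ≥ 1, so S(m) = 2(-3)^m(m - 1) + 2.
Then S(m+1) = S(m) + ((-3)^m(-8m + 2)) = (2(-3)^m(m - 1) + 2) + ((-3)^m(-8m + 2)).
Simplifying, S(m+1) = -6(-3)^m·m + 2 = 2(-3)^(m+1)((m+1) - 1) + 2,
which is the closed form with r = m+1.
This completes the induction.

S(r) = 2(-3)^r(r - 1) + 2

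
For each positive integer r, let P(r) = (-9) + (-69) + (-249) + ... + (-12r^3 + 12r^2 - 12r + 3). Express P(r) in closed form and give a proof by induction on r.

We claim P(r) = -r(3r^3 + 2r^2 + 3r + 1) for all r ≥ 1.
For the base case r = 1: P(1) = -9, and the closed form gives -9. They agree.
Inductive step: assume the claim holds for r = j, so P(j) = j(-3j^3 - 2j^2 - 3j - 1).
Then P(j+1) = P(j) + (-12j^3 - 24j^2 - 24j - 9) = (j(-3j^3 - 2j^2 - 3j - 1)) + (-12j^3 - 24j^2 - 24j - 9).
Simplifying, P(j+1) = -(j + 1)(3j^3 + 11j^2 + 16j + 9) = -(j+1)(3(j+1)^3 + 2(j+1)^2 + 3(j+1) + 1),
which is the closed form with r = j+1.
This completes the induction.

P(r) = -r(3r^3 + 2r^2 + 3r + 1)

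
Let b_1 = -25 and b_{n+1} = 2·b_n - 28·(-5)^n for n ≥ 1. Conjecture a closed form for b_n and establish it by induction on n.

b_n = 4(-5)^n - 5·2^(n - 1)

Computing the first terms: b_1 = -25, b_2 = 90, b_3 = -520. This suggests b_n = 4(-5)^n - 5·2^(n - 1).
Base step (n = 1): the formula gives -25 = -25 = b_1.
For the inductive step, assume it holds for an arbitrary r ≥ 1, so b_r = 4(-5)^r - 5·2^(r - 1).
Then b_{r+1} = 2·b_r - 28·(-5)^r = 2·(4(-5)^r - 5·2^(r - 1)) - 28·(-5)^r = 4(-5)^(r + 1) - 5·2^r = 4(-5)^(r+1) - 5·2^((r+1) - 1),
which is the claimed formula at n = r+1.
This completes the induction.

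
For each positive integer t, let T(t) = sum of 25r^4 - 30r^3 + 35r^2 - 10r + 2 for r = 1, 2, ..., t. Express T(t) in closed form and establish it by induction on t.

We claim T(t) = t(5t^4 + 5t^3 + 5t^2 + 5t + 2) for all t ≥ 1.
When t = 1: T(1) = 22, and the closed form gives 22. They agree.
For the inductive step, assume it holds for an arbitrary r ≥ 1, so T(r) = r(5r^4 + 5r^3 + 5r^2 + 5r + 2).
Then T(r+1) = T(r) + (25r^4 + 70r^3 + 95r^2 + 70r + 22) = (r(5r^4 + 5r^3 + 5r^2 + 5r + 2)) + (25r^4 + 70r^3 + 95r^2 + 70r + 22).
Simplifying, T(r+1) = (r + 1)(5r^4 + 25r^3 + 50r^2 + 50r + 22) = (r+1)(5(r+1)^4 + 5(r+1)^3 + 5(r+1)^2 + 5(r+1) + 2),
which is the closed form with t = r+1.
By induction, the statement is established for all t ≥ 1.

T(t) = t(5t^4 + 5t^3 + 5t^2 + 5t + 2)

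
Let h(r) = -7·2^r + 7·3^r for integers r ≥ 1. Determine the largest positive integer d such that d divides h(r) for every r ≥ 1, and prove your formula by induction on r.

d = 7

Computing the first values: h(1) = 7 and h(2) = 35; gcd(7, 35) = 7, so d ≤ 7.
We prove 7 | -7·2^r + 7·3^r for all r ≥ 1 by induction on r.
Base step (r = 1): h(1) = 7 = 7·(1), so 7 | h(1).
Inductive step: assume the claim holds for r = j, i.e. 7 | h(j). Then
h(j+1) − 3·h(j) = (-7·2^(j+1) + 7·3^(j+1)) − 3·(-7·2^j + 7·3^j) = (-7)·2^j·(2 − 3) = (7)·2^j. Since 7 | h(j) by the inductive hypothesis, 7 | 3·h(j); and 7 | 7 since 7 = 7·1. Therefore 7 | h(j+1).
By induction, the statement is established for all r ≥ 1.
Therefore the largest such d is 7.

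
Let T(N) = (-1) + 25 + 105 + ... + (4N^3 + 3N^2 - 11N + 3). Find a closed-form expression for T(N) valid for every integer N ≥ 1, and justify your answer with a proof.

We claim T(N) = N(N^3 + 3N^2 - 3N - 2) for all N ≥ 1.
When N = 1: T(1) = -1, and the closed form gives -1. They agree.
Suppose the result is true for N = k, so T(k) = k(k^3 + 3k^2 - 3k - 2).
Then T(k+1) = T(k) + (4k^3 + 15k^2 + 7k - 1) = (k(k^3 + 3k^2 - 3k - 2)) + (4k^3 + 15k^2 + 7k - 1).
Simplifying, T(k+1) = (k + 1)(k^3 + 6k^2 + 6k - 1) = (k+1)((k+1)^3 + 3(k+1)^2 - 3(k+1) - 2),
which is the closed form with N = k+1.
Hence, by induction on N, the claim holds for every N ≥ 1.

T(N) = N(N^3 + 3N^2 - 3N - 2)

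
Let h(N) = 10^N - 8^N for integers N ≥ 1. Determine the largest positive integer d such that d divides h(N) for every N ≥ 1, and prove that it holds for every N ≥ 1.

Computing the first values: h(1) = 2 and h(2) = 36; gcd(2, 36) = 2, so d ≤ 2.
We prove 2 | 10^N - 8^N for all N ≥ 1 by induction on N.
For the base case N = 1: h(1) = 2 = 2·(1), so 2 | h(1).
Inductive step: assume the claim holds for N = k, i.e. 2 | h(k). Then
10^{k+1} − 8^{k+1} = 10·10^k − 8·8^k = 10·(10^k − 8^k) + (2)·8^k. The first term is divisible by 2 by the inductive hypothesis, and the second term (2)·8^k is divisible by 2 since 2 | 2. Hence 2 | h(k+1).
By induction, the statement is established for all N ≥ 1.
Therefore the largest such d is 2.

d = 2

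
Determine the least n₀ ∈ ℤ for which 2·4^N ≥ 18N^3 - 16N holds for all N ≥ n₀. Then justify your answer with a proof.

n₀ = 6

At N = 5: 2048 < 2170, so the inequality fails and n₀ ≥ 6. We prove 2·4^N ≥ 18N^3 - 16N for all N ≥ 6.
For the base case N = 6: 2·4^N = 8192 and 18N^3 - 16N = 3792, so 8192 ≥ 3792.
Suppose the result is true for N = p, so 2·4^p ≥ 18p^3 - 16p.
Then 2·4^(p + 1) = 4·(2·4^p) ≥ 4·(18p^3 - 16p).
Also, for p ≥ 6 we have 4·(18p^3 - 16p) ≥ 18(p+1)^3 - 16(p+1), since 4·(18p^3 - 16p) − (18(p+1)^3 - 16(p+1)) = 54p^3 - 54p^2 - 102p - 2, which is nonnegative for all p ≥ 6.
Combining, 2·4^(p + 1) ≥ 18(p+1)^3 - 16(p+1).
By the principle of mathematical induction, the result holds for all N ≥ 6.
Hence the smallest such n₀ is 6.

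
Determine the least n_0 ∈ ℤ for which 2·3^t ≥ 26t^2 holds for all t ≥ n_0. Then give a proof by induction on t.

n_0 = 6

At t = 5: 486 < 650, so the inequality fails and n_0 ≥ 6. We prove 2·3^t ≥ 26t^2 for all t ≥ 6.
When t = 6: 2·3^t = 1458 and 26t^2 = 936, so 1458 ≥ 936.
For the inductive step, assume it holds for an arbitrary j ≥ 6, so 2·3^j ≥ 26j^2.
Then 2·3^(j + 1) = 3·(2·3^j) ≥ 3·(26j^2).
Also, for j ≥ 6 we have 3·(26j^2) ≥ 26(j+1)^2, since 3 ≥ (1 + 1/j)^2 for all j ≥ 6.
Combining, 2·3^(j + 1) ≥ 26(j+1)^2.
By the principle of mathematical induction, the result holds for all t ≥ 6.
Hence the smallest such n_0 is 6.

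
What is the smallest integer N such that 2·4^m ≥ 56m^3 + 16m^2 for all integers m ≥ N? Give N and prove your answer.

N = 7

At m = 6: 8192 < 12672, so the inequality fails and N ≥ 7. We prove 2·4^m ≥ 56m^3 + 16m^2 for all m ≥ 7.
Base case (m = 7): 2·4^m = 32768 and 56m^3 + 16m^2 = 19992, so 32768 ≥ 19992.
Inductive step: suppose the statement holds for some r ≥ 7, so 2·4^r ≥ 56r^3 + 16r^2.
Then 2·4^(r + 1) = 4·(2·4^r) ≥ 4·(56r^3 + 16r^2).
Also, for r ≥ 7 we have 4·(56r^3 + 16r^2) ≥ 56(r+1)^3 + 16(r+1)^2, since 4·(56r^3 + 16r^2) − (56(r+1)^3 + 16(r+1)^2) = 168r^3 - 120r^2 - 200r - 72, which is nonnegative for all r ≥ 7.
Combining, 2·4^(r + 1) ≥ 56(r+1)^3 + 16(r+1)^2.
This completes the induction.
Hence the smallest such N is 7.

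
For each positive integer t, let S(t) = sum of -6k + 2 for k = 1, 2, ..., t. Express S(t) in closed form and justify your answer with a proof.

S(t) = -t(3t + 1)

We claim S(t) = -t(3t + 1) for all t ≥ 1.
Base step (t = 1): S(1) = -4, and the closed form gives -4. They agree.
Inductive step: suppose the statement holds for some k ≥ 1, so S(k) = k(-3k - 1).
Then S(k+1) = S(k) + (-6k - 4) = (k(-3k - 1)) + (-6k - 4).
Simplifying, S(k+1) = -(k + 1)(3k + 4) = -(k+1)(3(k+1) + 1),
which is the closed form with t = k+1.
Hence, by induction on t, the claim holds for every t ≥ 1.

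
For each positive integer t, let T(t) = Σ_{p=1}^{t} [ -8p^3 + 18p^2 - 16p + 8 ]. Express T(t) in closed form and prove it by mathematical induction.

T(t) = -t(2t^3 - 2t^2 + t - 3)

We claim T(t) = -t(2t^3 - 2t^2 + t - 3) for all t ≥ 1.
Base case (t = 1): T(1) = 2, and the closed form gives 2. They agree.
Suppose the result is true for t = p, so T(p) = p(-2p^3 + 2p^2 - p + 3).
Then T(p+1) = T(p) + (-8p^3 - 6p^2 - 4p + 2) = (p(-2p^3 + 2p^2 - p + 3)) + (-8p^3 - 6p^2 - 4p + 2).
Simplifying, T(p+1) = -(p + 1)(2p^3 + 4p^2 + 3p - 2) = -(p+1)(2(p+1)^3 - 2(p+1)^2 + (p+1) - 3),
which is the closed form with t = p+1.
Hence, by induction on t, the claim holds for every t ≥ 1.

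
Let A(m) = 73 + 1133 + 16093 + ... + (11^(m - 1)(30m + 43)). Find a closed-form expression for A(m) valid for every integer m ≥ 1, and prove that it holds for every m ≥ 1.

We claim A(m) = 11^m(3m + 4) - 4 for all m ≥ 1.
Base case (m = 1): A(1) = 73, and the closed form gives 73. They agree.
Suppose the result is true for m = i, so A(i) = 11^i(3i + 4) - 4.
Then A(i+1) = A(i) + (11^i(30i + 73)) = (11^i(3i + 4) - 4) + (11^i(30i + 73)).
Simplifying, A(i+1) = 33·11^i·i + 77·11^i - 4 = 11^(i+1)(3(i+1) + 4) - 4,
which is the closed form with m = i+1.
By the principle of mathematical induction, the result holds for all m ≥ 1.

A(m) = 11^m(3m + 4) - 4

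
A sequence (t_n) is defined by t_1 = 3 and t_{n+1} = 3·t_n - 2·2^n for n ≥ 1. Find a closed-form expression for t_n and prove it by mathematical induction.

Computing the first terms: t_1 = 3, t_2 = 5, t_3 = 7. This suggests t_n = 2^(n + 1) - 3^(n - 1).
For the base case n = 1: the formula gives 3 = 3 = t_1.
For the inductive step, assume it holds for an arbitrary i ≥ 1, so t_i = 2^(i + 1) - 3^(i - 1).
Then t_{i+1} = 3·t_i - 2·2^i = 3·(2^(i + 1) - 3^(i - 1)) - 2·2^i = 2^(i + 2) - 3^i = 2^((i+1) + 1) - 3^((i+1) - 1),
which is the claimed formula at n = i+1.
By induction, the statement is established for all n ≥ 1.

t_n = 2^(n + 1) - 3^(n - 1)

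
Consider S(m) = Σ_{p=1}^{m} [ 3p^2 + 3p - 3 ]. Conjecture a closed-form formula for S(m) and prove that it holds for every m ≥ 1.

S(m) = m(m^2 + 3m - 1)

We claim S(m) = m(m^2 + 3m - 1) for all m ≥ 1.
Base step (m = 1): S(1) = 3, and the closed form gives 3. They agree.
For the inductive step, assume it holds for an arbitrary p ≥ 1, so S(p) = p(p^2 + 3p - 1).
Then S(p+1) = S(p) + (3p + 3(p + 1)^2) = (p(p^2 + 3p - 1)) + (3p + 3(p + 1)^2).
Simplifying, S(p+1) = (p + 1)(p^2 + 5p + 3) = (p+1)((p+1)^2 + 3(p+1) - 1),
which is the closed form with m = p+1.
This completes the induction.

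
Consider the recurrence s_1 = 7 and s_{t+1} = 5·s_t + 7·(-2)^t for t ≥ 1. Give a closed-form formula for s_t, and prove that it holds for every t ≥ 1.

Computing the first terms: s_1 = 7, s_2 = 21, s_3 = 133. This suggests s_t = -(-2)^t + 5^t.
Base case (t = 1): the formula gives 7 = 7 = s_1.
Inductive step: suppose the statement holds for some k ≥ 1, so s_k = -(-2)^k + 5^k.
Then s_{k+1} = 5·s_k + 7·(-2)^k = 5·(-(-2)^k + 5^k) + 7·(-2)^k = -(-2)^(k + 1) + 5^(k + 1),
which is the claimed formula at t = k+1.
By the principle of mathematical induction, the result holds for all t ≥ 1.

s_t = -(-2)^t + 5^t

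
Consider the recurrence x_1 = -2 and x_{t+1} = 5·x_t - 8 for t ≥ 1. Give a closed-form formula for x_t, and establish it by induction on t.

x_t = -4·5^(t - 1) + 2

Computing the first terms: x_1 = -2, x_2 = -18, x_3 = -98. This suggests x_t = -4·5^(t - 1) + 2.
Base case (t = 1): the formula gives -2 = -2 = x_1.
Inductive step: suppose the statement holds for some j ≥ 1, so x_j = -4·5^(j - 1) + 2.
Then x_{j+1} = 5·x_j - 8 = 5·(-4·5^(j - 1) + 2) - 8 = -4·5^j + 2 = -4·5^((j+1) - 1) + 2,
which is the claimed formula at t = j+1.
By induction, the statement is established for all t ≥ 1.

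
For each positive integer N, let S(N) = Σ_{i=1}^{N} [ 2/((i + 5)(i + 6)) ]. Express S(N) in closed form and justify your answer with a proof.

S(N) = N/(3(N + 6))

We claim S(N) = N/(3(N + 6)) for all N ≥ 1.
Base step (N = 1): S(1) = 1/21, and the closed form gives 1/21. They agree.
Inductive step: assume the claim holds for N = i, so S(i) = i/(3(i + 6)).
Then S(i+1) = S(i) + (2/((i + 6)(i + 7))) = (i/(3(i + 6))) + (2/((i + 6)(i + 7))).
Simplifying, S(i+1) = (i + 1)/(3(i + 7)) = (i+1)/(3((i+1) + 6)),
which is the closed form with N = i+1.
Hence, by induction on N, the claim holds for every N ≥ 1.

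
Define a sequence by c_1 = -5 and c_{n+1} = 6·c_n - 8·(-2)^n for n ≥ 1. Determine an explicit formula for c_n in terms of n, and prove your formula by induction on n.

Computing the first terms: c_1 = -5, c_2 = -14, c_3 = -116. This suggests c_n = (-2)^n - 3·6^(n - 1).
Base case (n = 1): the formula gives -5 = -5 = c_1.
Inductive step: suppose the statement holds for some r ≥ 1, so c_r = (-2)^r - 3·6^(r - 1).
Then c_{r+1} = 6·c_r - 8·(-2)^r = 6·((-2)^r - 3·6^(r - 1)) - 8·(-2)^r = (-2)^(r + 1) - 3·6^r = (-2)^(r+1) - 3·6^((r+1) - 1),
which is the claimed formula at n = r+1.
This completes the induction.

c_n = (-2)^n - 3·6^(n - 1)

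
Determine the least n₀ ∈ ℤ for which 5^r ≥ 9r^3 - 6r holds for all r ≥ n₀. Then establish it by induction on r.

At r = 3: 125 < 225, so the inequality fails and n₀ ≥ 4. We prove 5^r ≥ 9r^3 - 6r for all r ≥ 4.
Base step (r = 4): 5^r = 625 and 9r^3 - 6r = 552, so 625 ≥ 552.
Suppose the result is true for r = k, so 5^k ≥ 9k^3 - 6k.
Then 5^(k + 1) = 5·(5^k) ≥ 5·(9k^3 - 6k).
Also, for k ≥ 4 we have 5·(9k^3 - 6k) ≥ 9(k+1)^3 - 6(k+1), since 5·(9k^3 - 6k) − (9(k+1)^3 - 6(k+1)) = 36k^3 - 27k^2 - 51k - 3, which is nonnegative for all k ≥ 4.
Combining, 5^(k + 1) ≥ 9(k+1)^3 - 6(k+1).
Hence, by induction on r, the claim holds for every r ≥ 4.
Hence the smallest such n₀ is 4.

n₀ = 4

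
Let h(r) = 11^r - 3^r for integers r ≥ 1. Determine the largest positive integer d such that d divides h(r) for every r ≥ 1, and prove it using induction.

Computing the first values: h(1) = 8 and h(2) = 112; gcd(8, 112) = 8, so d ≤ 8.
We prove 8 | 11^r - 3^r for all r ≥ 1 by induction on r.
For the base case r = 1: h(1) = 8 = 8·(1), so 8 | h(1).
Suppose the result is true for r = m, i.e. 8 | h(m). Then
11^{m+1} − 3^{m+1} = 11·11^m − 3·3^m = 11·(11^m − 3^m) + (8)·3^m. The first term is divisible by 8 by the inductive hypothesis, and the second term (8)·3^m is divisible by 8 since 8 | 8. Hence 8 | h(m+1).
By the principle of mathematical induction, the result holds for all r ≥ 1.
Therefore the largest such d is 8.

d = 8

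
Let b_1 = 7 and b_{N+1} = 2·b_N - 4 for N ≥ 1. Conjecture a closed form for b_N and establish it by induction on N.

Computing the first terms: b_1 = 7, b_2 = 10, b_3 = 16. This suggests b_N = 3·2^(N - 1) + 4.
Base step (N = 1): the formula gives 7 = 7 = b_1.
Inductive step: suppose the statement holds for some k ≥ 1, so b_k = 3·2^(k - 1) + 4.
Then b_{k+1} = 2·b_k - 4 = 2·(3·2^(k - 1) + 4) - 4 = 3·2^k + 4 = 3·2^((k+1) - 1) + 4,
which is the claimed formula at N = k+1.
By the principle of mathematical induction, the result holds for all N ≥ 1.

b_N = 3·2^(N - 1) + 4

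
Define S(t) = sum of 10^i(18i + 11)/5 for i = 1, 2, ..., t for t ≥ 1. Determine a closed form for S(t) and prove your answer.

We claim S(t) = 2·10^t(2t + 1) - 2 for all t ≥ 1.
Base step (t = 1): S(1) = 58, and the closed form gives 58. They agree.
Inductive step: assume the claim holds for t = i, so S(i) = 2·10^i(2i + 1) - 2.
Then S(i+1) = S(i) + (10^i(36i + 58)) = (2·10^i(2i + 1) - 2) + (10^i(36i + 58)).
Simplifying, S(i+1) = 40·10^i·i + 60·10^i - 2 = 2·10^(i+1)(2(i+1) + 1) - 2,
which is the closed form with t = i+1.
Hence, by induction on t, the claim holds for every t ≥ 1.

S(t) = 2·10^t(2t + 1) - 2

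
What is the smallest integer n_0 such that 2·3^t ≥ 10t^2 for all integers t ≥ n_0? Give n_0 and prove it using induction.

At t = 3: 54 < 90, so the inequality fails and n_0 ≥ 4. We prove 2·3^t ≥ 10t^2 for all t ≥ 4.
Base step (t = 4): 2·3^t = 162 and 10t^2 = 160, so 162 ≥ 160.
For the inductive step, assume it holds for an arbitrary k ≥ 4, so 2·3^k ≥ 10k^2.
Then 2·3^(k + 1) = 3·(2·3^k) ≥ 3·(10k^2).
Also, for k ≥ 4 we have 3·(10k^2) ≥ 10(k+1)^2, since 3 ≥ (1 + 1/k)^2 for all k ≥ 4.
Combining, 2·3^(k + 1) ≥ 10(k+1)^2.
This completes the induction.
Hence the smallest such n_0 is 4.

n_0 = 4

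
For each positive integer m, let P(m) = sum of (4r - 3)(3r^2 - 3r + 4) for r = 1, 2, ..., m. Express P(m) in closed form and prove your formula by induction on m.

P(m) = m(3m^3 - m^2 + 5m - 3)

We claim P(m) = m(3m^3 - m^2 + 5m - 3) for all m ≥ 1.
When m = 1: P(1) = 4, and the closed form gives 4. They agree.
For the inductive step, assume it holds for an arbitrary r ≥ 1, so P(r) = r(3r^3 - r^2 + 5r - 3).
Then P(r+1) = P(r) + (12r^3 + 15r^2 + 19r + 4) = (r(3r^3 - r^2 + 5r - 3)) + (12r^3 + 15r^2 + 19r + 4).
Simplifying, P(r+1) = (r + 1)(3r^3 + 8r^2 + 12r + 4) = (r+1)(3(r+1)^3 - (r+1)^2 + 5(r+1) - 3),
which is the closed form with m = r+1.
By induction, the statement is established for all m ≥ 1.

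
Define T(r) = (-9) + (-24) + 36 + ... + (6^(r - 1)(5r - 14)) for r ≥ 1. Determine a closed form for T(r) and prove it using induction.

T(r) = 6^r(r - 3) + 3

We claim T(r) = 6^r(r - 3) + 3 for all r ≥ 1.
For the base case r = 1: T(1) = -9, and the closed form gives -9. They agree.
Inductive step: suppose the statement holds for some p ≥ 1, so T(p) = 6^p(p - 3) + 3.
Then T(p+1) = T(p) + (6^p(5p - 9)) = (6^p(p - 3) + 3) + (6^p(5p - 9)).
Simplifying, T(p+1) = 6·6^p·p - 12·6^p + 3 = 6^(p+1)((p+1) - 3) + 3,
which is the closed form with r = p+1.
This completes the induction.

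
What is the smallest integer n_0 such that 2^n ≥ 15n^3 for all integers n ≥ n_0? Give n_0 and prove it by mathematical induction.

At n = 15: 32768 < 50625, so the inequality fails and n_0 ≥ 16. We prove 2^n ≥ 15n^3 for all n ≥ 16.
Base step (n = 16): 2^n = 65536 and 15n^3 = 61440, so 65536 ≥ 61440.
Inductive step: assume the claim holds for n = p, so 2^p ≥ 15p^3.
Then 2^(p + 1) = 2·(2^p) ≥ 2·(15p^3).
Also, for p ≥ 16 we have 2·(15p^3) ≥ 15(p+1)^3, since 2 ≥ (1 + 1/p)^3 for all p ≥ 16.
Combining, 2^(p + 1) ≥ 15(p+1)^3.
By the principle of mathematical induction, the result holds for all n ≥ 16.
Hence the smallest such n_0 is 16.

n_0 = 16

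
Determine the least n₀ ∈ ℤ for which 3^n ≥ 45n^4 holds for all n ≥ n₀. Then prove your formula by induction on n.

At n = 12: 531441 < 933120, so the inequality fails and n₀ ≥ 13. We prove 3^n ≥ 45n^4 for all n ≥ 13.
Base case (n = 13): 3^n = 1594323 and 45n^4 = 1285245, so 1594323 ≥ 1285245.
Inductive step: assume the claim holds for n = k, so 3^k ≥ 45k^4.
Then 3^(k + 1) = 3·(3^k) ≥ 3·(45k^4).
Also, for k ≥ 13 we have 3·(45k^4) ≥ 45(k+1)^4, since 3 ≥ (1 + 1/k)^4 for all k ≥ 13.
Combining, 3^(k + 1) ≥ 45(k+1)^4.
This completes the induction.
Hence the smallest such n₀ is 13.

n₀ = 13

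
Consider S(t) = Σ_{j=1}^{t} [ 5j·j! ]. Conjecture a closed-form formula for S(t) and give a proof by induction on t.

S(t) = (5t + 5)t! - 5

We claim S(t) = (5t + 5)t! - 5 for all t ≥ 1.
Base step (t = 1): S(1) = 5, and the closed form gives 5. They agree.
Suppose the result is true for t = j, so S(j) = (5j + 5)j! - 5.
Then S(j+1) = S(j) + (5(j + 1)(j + 1)!) = ((5j + 5)j! - 5) + (5(j + 1)(j + 1)!).
Simplifying, S(j+1) = (5(j+1) + 5)(j+1)! - 5,
which is the closed form with t = j+1.
Hence, by induction on t, the claim holds for every t ≥ 1.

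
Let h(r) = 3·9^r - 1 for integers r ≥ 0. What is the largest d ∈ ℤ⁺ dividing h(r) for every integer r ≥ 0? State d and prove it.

d = 2

Computing the first values: h(0) = 2 and h(1) = 26; gcd(2, 26) = 2, so d ≤ 2.
We prove 2 | 3·9^r - 1 for all r ≥ 0 by induction on r.
Base step (r = 0): h(0) = 2 = 2·(1), so 2 | h(0).
Suppose the result is true for r = i, i.e. 2 | h(i). Then
h(i+1) = 3·9^(i+1) - 1 = 9·(3·9^i - 1) + 8 = 9·h(i) + 8. The first term is divisible by 2 by the inductive hypothesis, and 8 is divisible by 2. Hence 2 | h(i+1).
This completes the induction.
Therefore the largest such d is 2.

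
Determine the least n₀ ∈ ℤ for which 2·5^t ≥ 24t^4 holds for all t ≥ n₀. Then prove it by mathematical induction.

n₀ = 6

At t = 5: 6250 < 15000, so the inequality fails and n₀ ≥ 6. We prove 2·5^t ≥ 24t^4 for all t ≥ 6.
Base case (t = 6): 2·5^t = 31250 and 24t^4 = 31104, so 31250 ≥ 31104.
Inductive step: assume the claim holds for t = m, so 2·5^m ≥ 24m^4.
Then 2·5^(m + 1) = 5·(2·5^m) ≥ 5·(24m^4).
Also, for m ≥ 6 we have 5·(24m^4) ≥ 24(m+1)^4, since 5 ≥ (1 + 1/m)^4 for all m ≥ 6.
Combining, 2·5^(m + 1) ≥ 24(m+1)^4.
By the principle of mathematical induction, the result holds for all t ≥ 6.
Hence the smallest such n₀ is 6.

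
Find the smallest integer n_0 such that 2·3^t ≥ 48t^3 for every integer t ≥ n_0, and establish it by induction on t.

At t = 8: 13122 < 24576, so the inequality fails and n_0 ≥ 9. We prove 2·3^t ≥ 48t^3 for all t ≥ 9.
Base case (t = 9): 2·3^t = 39366 and 48t^3 = 34992, so 39366 ≥ 34992.
Suppose the result is true for t = r, so 2·3^r ≥ 48r^3.
Then 2·3^(r + 1) = 3·(2·3^r) ≥ 3·(48r^3).
Also, for r ≥ 9 we have 3·(48r^3) ≥ 48(r+1)^3, since 3 ≥ (1 + 1/r)^3 for all r ≥ 9.
Combining, 2·3^(r + 1) ≥ 48(r+1)^3.
This completes the induction.
Hence the smallest such n_0 is 9.

n_0 = 9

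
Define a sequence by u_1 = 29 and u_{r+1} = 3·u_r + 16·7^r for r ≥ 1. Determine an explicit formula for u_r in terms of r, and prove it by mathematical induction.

u_r = 3^(r - 1) + 4·7^r

Computing the first terms: u_1 = 29, u_2 = 199, u_3 = 1381. This suggests u_r = 3^(r - 1) + 4·7^r.
For the base case r = 1: the formula gives 29 = 29 = u_1.
Inductive step: assume the claim holds for r = m, so u_m = 3^(m - 1) + 4·7^m.
Then u_{m+1} = 3·u_m + 16·7^m = 3·(3^(m - 1) + 4·7^m) + 16·7^m = 3^m + 4·7^(m + 1) = 3^((m+1) - 1) + 4·7^(m+1),
which is the claimed formula at r = m+1.
This completes the induction.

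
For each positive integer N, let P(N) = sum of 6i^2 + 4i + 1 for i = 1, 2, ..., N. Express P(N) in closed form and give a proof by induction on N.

P(N) = N(2N^2 + 5N + 4)

We claim P(N) = N(2N^2 + 5N + 4) for all N ≥ 1.
For the base case N = 1: P(1) = 11, and the closed form gives 11. They agree.
Inductive step: assume the claim holds for N = i, so P(i) = i(2i^2 + 5i + 4).
Then P(i+1) = P(i) + (6i^2 + 16i + 11) = (i(2i^2 + 5i + 4)) + (6i^2 + 16i + 11).
Simplifying, P(i+1) = (i + 1)(2i^2 + 9i + 11) = (i+1)(2(i+1)^2 + 5(i+1) + 4),
which is the closed form with N = i+1.
By the principle of mathematical induction, the result holds for all N ≥ 1.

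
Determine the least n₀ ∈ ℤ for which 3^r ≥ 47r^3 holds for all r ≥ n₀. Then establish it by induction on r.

At r = 9: 19683 < 34263, so the inequality fails and n₀ ≥ 10. We prove 3^r ≥ 47r^3 for all r ≥ 10.
For the base case r = 10: 3^r = 59049 and 47r^3 = 47000, so 59049 ≥ 47000.
Inductive step: suppose the statement holds for some k ≥ 10, so 3^k ≥ 47k^3.
Then 3^(k + 1) = 3·(3^k) ≥ 3·(47k^3).
Also, for k ≥ 10 we have 3·(47k^3) ≥ 47(k+1)^3, since 3 ≥ (1 + 1/k)^3 for all k ≥ 10.
Combining, 3^(k + 1) ≥ 47(k+1)^3.
Hence, by induction on r, the claim holds for every r ≥ 10.
Hence the smallest such n₀ is 10.

n₀ = 10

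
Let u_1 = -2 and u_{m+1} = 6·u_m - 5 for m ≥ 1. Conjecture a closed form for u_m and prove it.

u_m = -3·6^(m - 1) + 1

Computing the first terms: u_1 = -2, u_2 = -17, u_3 = -107. This suggests u_m = -3·6^(m - 1) + 1.
Base case (m = 1): the formula gives -2 = -2 = u_1.
Suppose the result is true for m = j, so u_j = -3·6^(j - 1) + 1.
Then u_{j+1} = 6·u_j - 5 = 6·(-3·6^(j - 1) + 1) - 5 = -3·6^j + 1 = -3·6^((j+1) - 1) + 1,
which is the claimed formula at m = j+1.
By induction, the statement is established for all m ≥ 1.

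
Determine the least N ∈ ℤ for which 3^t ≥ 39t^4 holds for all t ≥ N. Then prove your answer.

At t = 12: 531441 < 808704, so the inequality fails and N ≥ 13. We prove 3^t ≥ 39t^4 for all t ≥ 13.
When t = 13: 3^t = 1594323 and 39t^4 = 1113879, so 1594323 ≥ 1113879.
Inductive step: assume the claim holds for t = p, so 3^p ≥ 39p^4.
Then 3^(p + 1) = 3·(3^p) ≥ 3·(39p^4).
Also, for p ≥ 13 we have 3·(39p^4) ≥ 39(p+1)^4, since 3 ≥ (1 + 1/p)^4 for all p ≥ 13.
Combining, 3^(p + 1) ≥ 39(p+1)^4.
By the principle of mathematical induction, the result holds for all t ≥ 13.
Hence the smallest such N is 13.

N = 13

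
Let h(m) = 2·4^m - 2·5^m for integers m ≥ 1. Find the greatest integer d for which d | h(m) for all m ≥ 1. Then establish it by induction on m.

Computing the first values: h(1) = -2 and h(2) = -18; gcd(-2, -18) = 2, so d ≤ 2.
We prove 2 | 2·4^m - 2·5^m for all m ≥ 1 by induction on m.
Base case (m = 1): h(1) = -2 = 2·(-1), so 2 | h(1).
For the inductive step, assume it holds for an arbitrary r ≥ 1, i.e. 2 | h(r). Then
h(r+1) − 5·h(r) = (2·4^(r+1) - 2·5^(r+1)) − 5·(2·4^r - 2·5^r) = (2)·4^r·(4 − 5) = (-2)·4^r. Since 2 | h(r) by the inductive hypothesis, 2 | 5·h(r); and 2 | -2 since -2 = 2·-1. Therefore 2 | h(r+1).
This completes the induction.
Therefore the largest such d is 2.

d = 2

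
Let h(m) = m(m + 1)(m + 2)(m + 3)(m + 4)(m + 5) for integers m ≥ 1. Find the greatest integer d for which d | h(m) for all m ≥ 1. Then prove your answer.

Computing the first values: h(1) = 720 and h(2) = 5040; gcd(720, 5040) = 720, so d ≤ 720.
We prove 720 | m(m + 1)(m + 2)(m + 3)(m + 4)(m + 5) for all m ≥ 1 by induction on m.
Base case (m = 1): h(1) = 720 = 720·(1), so 720 | h(1).
Inductive step: assume the claim holds for m = i, i.e. 720 | h(i). Then
h(i+1) − h(i) = (i+1)·(i+2)·(i+3)·(i+4)·(i+5)·(i+6) − i·(i+1)·(i+2)·(i+3)·(i+4)·(i+5) = (i+1)·(i+2)·(i+3)·(i+4)·(i+5)·[(i+6) − i] = 6·(i+1)·(i+2)·(i+3)·(i+4)·(i+5). The product of 5 consecutive integers is divisible by (5)! = 120, so h(i+1) − h(i) is divisible by 6·120 = 720. By the inductive hypothesis 720 | h(i), hence 720 | h(i+1).
By induction, the statement is established for all m ≥ 1.
Therefore the largest such d is 720.

d = 720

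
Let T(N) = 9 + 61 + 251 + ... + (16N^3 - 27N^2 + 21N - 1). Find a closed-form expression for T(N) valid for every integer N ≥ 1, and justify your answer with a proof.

We claim T(N) = N(4N^3 - N^2 + N + 5) for all N ≥ 1.
Base case (N = 1): T(1) = 9, and the closed form gives 9. They agree.
Suppose the result is true for N = j, so T(j) = j(4j^3 - j^2 + j + 5).
Then T(j+1) = T(j) + (16j^3 + 21j^2 + 15j + 9) = (j(4j^3 - j^2 + j + 5)) + (16j^3 + 21j^2 + 15j + 9).
Simplifying, T(j+1) = (j + 1)(4j^3 + 11j^2 + 11j + 9) = (j+1)(4(j+1)^3 - (j+1)^2 + (j+1) + 5),
which is the closed form with N = j+1.
By the principle of mathematical induction, the result holds for all N ≥ 1.

T(N) = N(4N^3 - N^2 + N + 5)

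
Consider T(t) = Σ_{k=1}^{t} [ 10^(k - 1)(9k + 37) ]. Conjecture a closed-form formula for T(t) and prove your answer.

We claim T(t) = 10^t(t + 4) - 4 for all t ≥ 1.
Base case (t = 1): T(1) = 46, and the closed form gives 46. They agree.
For the inductive step, assume it holds for an arbitrary k ≥ 1, so T(k) = 10^k(k + 4) - 4.
Then T(k+1) = T(k) + (10^k(9k + 46)) = (10^k(k + 4) - 4) + (10^k(9k + 46)).
Simplifying, T(k+1) = 10·10^k·k + 50·10^k - 4 = 10^(k+1)((k+1) + 4) - 4,
which is the closed form with t = k+1.
Hence, by induction on t, the claim holds for every t ≥ 1.

T(t) = 10^t(t + 4) - 4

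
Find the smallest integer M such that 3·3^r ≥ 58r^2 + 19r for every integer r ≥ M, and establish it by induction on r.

At r = 6: 2187 < 2202, so the inequality fails and M ≥ 7. We prove 3·3^r ≥ 58r^2 + 19r for all r ≥ 7.
For the base case r = 7: 3·3^r = 6561 and 58r^2 + 19r = 2975, so 6561 ≥ 2975.
Inductive step: assume the claim holds for r = p, so 3·3^p ≥ 58p^2 + 19p.
Then 3·3^(p + 1) = 3·(3·3^p) ≥ 3·(58p^2 + 19p).
Also, for p ≥ 7 we have 3·(58p^2 + 19p) ≥ 58(p+1)^2 + 19(p+1), since 3·(58p^2 + 19p) − (58(p+1)^2 + 19(p+1)) = 116p^2 - 78p - 77, which is nonnegative for all p ≥ 7.
Combining, 3·3^(p + 1) ≥ 58(p+1)^2 + 19(p+1).
Hence, by induction on r, the claim holds for every r ≥ 7.
Hence the smallest such M is 7.

M = 7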